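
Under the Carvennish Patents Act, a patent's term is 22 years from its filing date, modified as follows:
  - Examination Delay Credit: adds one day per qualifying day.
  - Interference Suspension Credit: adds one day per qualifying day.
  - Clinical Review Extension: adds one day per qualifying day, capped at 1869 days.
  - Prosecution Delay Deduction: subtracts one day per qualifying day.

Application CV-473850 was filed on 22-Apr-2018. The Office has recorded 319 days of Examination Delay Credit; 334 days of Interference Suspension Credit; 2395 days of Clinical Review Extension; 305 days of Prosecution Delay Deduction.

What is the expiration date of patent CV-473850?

Base term: filing date + 22 years → 22 April 2040.
Examination Delay Credit: +319 days → 7 March 2041.
Interference Suspension Credit: +334 days → 4 February 2042.
Clinical Review Extension: 2395 days claimed exceeds the 1869-day cap, so +1869 days → 19 March 2047.
Prosecution Delay Deduction: −305 days → 18 May 2046.

2046-05-18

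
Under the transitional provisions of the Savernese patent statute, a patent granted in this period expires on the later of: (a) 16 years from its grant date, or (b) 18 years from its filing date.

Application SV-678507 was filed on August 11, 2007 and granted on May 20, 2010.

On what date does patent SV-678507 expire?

(a) grant + 16 years → 20 May 2026.
(b) filing + 18 years → 11 August 2025.
Later of the two: 20 May 2026.

2026-05-20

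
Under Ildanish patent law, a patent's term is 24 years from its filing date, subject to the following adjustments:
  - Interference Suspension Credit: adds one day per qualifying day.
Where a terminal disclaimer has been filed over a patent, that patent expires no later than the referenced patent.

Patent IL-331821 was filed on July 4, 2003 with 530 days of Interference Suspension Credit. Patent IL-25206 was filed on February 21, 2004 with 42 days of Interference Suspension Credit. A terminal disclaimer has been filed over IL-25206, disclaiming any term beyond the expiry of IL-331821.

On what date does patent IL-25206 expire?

Natural term of IL-25206:
  Base: filing + 24 years → 21 February 2028.
  Interference Suspension Credit: +42 days → 3 April 2028.
Expiry of referenced patent IL-331821:
  Base: filing + 24 years → 4 July 2027.
  Interference Suspension Credit: +530 days → 15 December 2028.
Terminal disclaimer: IL-25206 expires on the earlier of 3 April 2028 and 15 December 2028.

2028-04-03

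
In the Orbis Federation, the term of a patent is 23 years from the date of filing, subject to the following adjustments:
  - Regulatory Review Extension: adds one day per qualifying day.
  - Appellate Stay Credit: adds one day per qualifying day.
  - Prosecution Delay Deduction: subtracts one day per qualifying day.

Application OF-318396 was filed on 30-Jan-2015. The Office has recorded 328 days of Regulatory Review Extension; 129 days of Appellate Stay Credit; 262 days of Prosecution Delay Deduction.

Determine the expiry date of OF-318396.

2038-08-13

Base term: filing date + 23 years → 30 January 2038.
Regulatory Review Extension: +328 days → 24 December 2038.
Appellate Stay Credit: +129 days → 2 May 2039.
Prosecution Delay Deduction: −262 days → 13 August 2038.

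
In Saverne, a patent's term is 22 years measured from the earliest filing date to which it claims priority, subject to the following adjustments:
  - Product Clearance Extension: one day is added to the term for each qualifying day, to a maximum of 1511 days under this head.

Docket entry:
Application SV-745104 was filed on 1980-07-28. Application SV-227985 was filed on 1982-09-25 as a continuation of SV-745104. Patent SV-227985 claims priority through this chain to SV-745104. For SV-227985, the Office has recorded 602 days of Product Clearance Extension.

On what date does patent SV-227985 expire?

March 21, 2004

Earliest priority filing: 28 July 1980.
Base term: 28 July 1980 + 22 years → 28 July 2002.
Product Clearance Extension: 602 days (within the 1511-day cap) → +602 days → 21 March 2004.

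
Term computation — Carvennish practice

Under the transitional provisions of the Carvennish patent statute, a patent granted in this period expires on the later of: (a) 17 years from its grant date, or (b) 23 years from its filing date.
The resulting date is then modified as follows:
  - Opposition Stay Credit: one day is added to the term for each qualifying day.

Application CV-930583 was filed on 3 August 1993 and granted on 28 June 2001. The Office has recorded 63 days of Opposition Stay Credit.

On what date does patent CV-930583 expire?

(a) grant + 17 years → 28 June 2018.
(b) filing + 23 years → 3 August 2016.
Later of the two: 28 June 2018.
Opposition Stay Credit: +63 days → 30 August 2018.

August 30, 2018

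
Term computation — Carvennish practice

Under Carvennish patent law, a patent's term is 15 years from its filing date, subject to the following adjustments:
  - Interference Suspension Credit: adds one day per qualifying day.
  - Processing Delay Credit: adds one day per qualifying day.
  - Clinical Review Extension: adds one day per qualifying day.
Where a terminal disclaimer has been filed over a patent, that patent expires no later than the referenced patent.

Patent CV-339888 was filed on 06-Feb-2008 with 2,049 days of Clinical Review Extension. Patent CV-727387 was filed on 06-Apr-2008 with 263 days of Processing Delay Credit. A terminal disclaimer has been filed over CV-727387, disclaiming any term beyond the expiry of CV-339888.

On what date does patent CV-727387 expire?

Natural term of CV-727387:
  Base: filing + 15 years → 6 April 2023.
  Processing Delay Credit: +263 days → 25 December 2023.
Expiry of referenced patent CV-339888:
  Base: filing + 15 years → 6 February 2023.
  Clinical Review Extension: +2049 days → 16 September 2028.
Terminal disclaimer: CV-727387 expires on the earlier of 25 December 2023 and 16 September 2028.

December 25, 2023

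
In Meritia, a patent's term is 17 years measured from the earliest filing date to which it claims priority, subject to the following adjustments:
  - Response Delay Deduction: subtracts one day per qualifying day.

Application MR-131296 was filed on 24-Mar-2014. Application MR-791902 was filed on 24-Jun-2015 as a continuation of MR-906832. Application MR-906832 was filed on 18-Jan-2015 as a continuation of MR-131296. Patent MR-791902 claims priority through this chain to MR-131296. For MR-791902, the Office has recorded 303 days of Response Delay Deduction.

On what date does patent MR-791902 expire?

May 25, 2030

Earliest priority filing: 24 March 2014.
Base term: 24 March 2014 + 17 years → 24 March 2031.
Response Delay Deduction: −303 days → 25 May 2030.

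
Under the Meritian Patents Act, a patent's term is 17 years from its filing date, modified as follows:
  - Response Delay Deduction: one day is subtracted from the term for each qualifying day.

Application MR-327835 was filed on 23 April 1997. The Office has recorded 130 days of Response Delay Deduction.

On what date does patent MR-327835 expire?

December 14, 2013

Base term: filing date + 17 years → 23 April 2014.
Response Delay Deduction: −130 days → 14 December 2013.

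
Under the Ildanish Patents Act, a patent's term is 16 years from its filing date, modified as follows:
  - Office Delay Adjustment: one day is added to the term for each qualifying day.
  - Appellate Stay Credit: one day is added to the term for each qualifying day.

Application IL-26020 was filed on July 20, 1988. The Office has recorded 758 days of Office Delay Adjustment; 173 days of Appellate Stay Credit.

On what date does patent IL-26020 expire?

Base term: filing date + 16 years → 20 July 2004.
Office Delay Adjustment: +758 days → 17 August 2006.
Appellate Stay Credit: +173 days → 6 February 2007.

2007-02-06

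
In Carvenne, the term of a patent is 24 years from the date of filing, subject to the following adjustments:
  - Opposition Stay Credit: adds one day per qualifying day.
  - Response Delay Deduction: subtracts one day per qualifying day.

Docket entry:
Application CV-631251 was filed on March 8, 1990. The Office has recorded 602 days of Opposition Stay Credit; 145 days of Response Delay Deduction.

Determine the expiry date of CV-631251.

June 8, 2015

Base term: filing date + 24 years → 8 March 2014.
Opposition Stay Credit: +602 days → 31 October 2015.
Response Delay Deduction: −145 days → 8 June 2015.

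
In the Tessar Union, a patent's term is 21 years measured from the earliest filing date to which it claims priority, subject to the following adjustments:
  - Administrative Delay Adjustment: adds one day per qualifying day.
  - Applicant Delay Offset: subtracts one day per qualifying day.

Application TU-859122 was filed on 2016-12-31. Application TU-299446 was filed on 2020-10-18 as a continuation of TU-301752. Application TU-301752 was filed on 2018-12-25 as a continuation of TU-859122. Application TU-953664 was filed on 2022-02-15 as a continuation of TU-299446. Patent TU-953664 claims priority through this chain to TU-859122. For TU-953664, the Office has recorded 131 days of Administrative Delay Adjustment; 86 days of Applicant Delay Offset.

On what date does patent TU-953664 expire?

February 14, 2038

Earliest priority filing: 31 December 2016.
Base term: 31 December 2016 + 21 years → 31 December 2037.
Administrative Delay Adjustment: +131 days → 11 May 2038.
Applicant Delay Offset: −86 days → 14 February 2038.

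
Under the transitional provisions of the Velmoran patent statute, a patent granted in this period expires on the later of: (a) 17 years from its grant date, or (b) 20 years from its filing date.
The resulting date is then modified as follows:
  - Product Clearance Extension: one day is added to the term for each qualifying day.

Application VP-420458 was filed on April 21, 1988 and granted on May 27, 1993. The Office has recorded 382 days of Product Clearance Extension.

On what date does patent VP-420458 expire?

2011-06-13

(a) grant + 17 years → 27 May 2010.
(b) filing + 20 years → 21 April 2008.
Later of the two: 27 May 2010.
Product Clearance Extension: +382 days → 13 June 2011.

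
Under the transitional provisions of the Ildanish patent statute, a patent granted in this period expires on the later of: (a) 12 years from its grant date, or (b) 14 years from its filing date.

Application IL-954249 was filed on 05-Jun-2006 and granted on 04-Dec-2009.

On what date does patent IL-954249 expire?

(a) grant + 12 years → 4 December 2021.
(b) filing + 14 years → 5 June 2020.
Later of the two: 4 December 2021.

December 4, 2021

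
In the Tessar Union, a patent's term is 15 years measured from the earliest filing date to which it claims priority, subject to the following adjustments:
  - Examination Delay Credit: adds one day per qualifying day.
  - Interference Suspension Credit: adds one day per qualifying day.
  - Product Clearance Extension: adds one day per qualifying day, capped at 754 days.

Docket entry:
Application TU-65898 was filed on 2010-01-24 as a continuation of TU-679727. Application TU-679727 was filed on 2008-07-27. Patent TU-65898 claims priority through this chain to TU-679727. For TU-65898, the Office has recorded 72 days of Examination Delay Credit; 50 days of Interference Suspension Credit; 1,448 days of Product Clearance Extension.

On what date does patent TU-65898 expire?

December 19, 2025

Earliest priority filing: 27 July 2008.
Base term: 27 July 2008 + 15 years → 27 July 2023.
Examination Delay Credit: +72 days → 7 October 2023.
Interference Suspension Credit: +50 days → 26 November 2023.
Product Clearance Extension: 1448 days claimed exceeds the 754-day cap, so +754 days → 19 December 2025.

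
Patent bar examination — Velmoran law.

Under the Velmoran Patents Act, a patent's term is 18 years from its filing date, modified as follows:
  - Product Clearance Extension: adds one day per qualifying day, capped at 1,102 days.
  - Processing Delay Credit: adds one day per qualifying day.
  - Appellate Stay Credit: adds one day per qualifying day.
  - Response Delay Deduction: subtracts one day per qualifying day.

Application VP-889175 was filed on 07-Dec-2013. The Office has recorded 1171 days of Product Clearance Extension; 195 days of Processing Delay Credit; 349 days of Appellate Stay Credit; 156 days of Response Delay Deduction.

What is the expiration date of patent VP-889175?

Base term: filing date + 18 years → 7 December 2031.
Product Clearance Extension: 1171 days claimed exceeds the 1102-day cap, so +1102 days → 13 December 2034.
Processing Delay Credit: +195 days → 26 June 2035.
Appellate Stay Credit: +349 days → 9 June 2036.
Response Delay Deduction: −156 days → 5 January 2036.

January 5, 2036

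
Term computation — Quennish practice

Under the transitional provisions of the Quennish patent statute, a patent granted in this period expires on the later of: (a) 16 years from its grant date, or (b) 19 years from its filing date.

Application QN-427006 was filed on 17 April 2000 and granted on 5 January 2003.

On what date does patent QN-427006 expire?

2019-04-17

(a) grant + 16 years → 5 January 2019.
(b) filing + 19 years → 17 April 2019.
Later of the two: 17 April 2019.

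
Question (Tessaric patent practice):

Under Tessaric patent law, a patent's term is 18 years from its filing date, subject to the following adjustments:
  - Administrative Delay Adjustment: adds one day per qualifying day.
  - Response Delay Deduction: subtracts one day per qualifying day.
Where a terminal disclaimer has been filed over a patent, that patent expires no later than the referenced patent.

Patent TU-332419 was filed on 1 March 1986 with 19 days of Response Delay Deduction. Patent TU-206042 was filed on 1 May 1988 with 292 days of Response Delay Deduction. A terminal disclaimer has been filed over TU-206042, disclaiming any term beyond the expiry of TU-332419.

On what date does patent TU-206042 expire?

Natural term of TU-206042:
  Base: filing + 18 years → 1 May 2006.
  Response Delay Deduction: −292 days → 13 July 2005.
Expiry of referenced patent TU-332419:
  Base: filing + 18 years → 1 March 2004.
  Response Delay Deduction: −19 days → 11 February 2004.
Terminal disclaimer: TU-206042 expires on the earlier of 13 July 2005 and 11 February 2004.

February 11, 2004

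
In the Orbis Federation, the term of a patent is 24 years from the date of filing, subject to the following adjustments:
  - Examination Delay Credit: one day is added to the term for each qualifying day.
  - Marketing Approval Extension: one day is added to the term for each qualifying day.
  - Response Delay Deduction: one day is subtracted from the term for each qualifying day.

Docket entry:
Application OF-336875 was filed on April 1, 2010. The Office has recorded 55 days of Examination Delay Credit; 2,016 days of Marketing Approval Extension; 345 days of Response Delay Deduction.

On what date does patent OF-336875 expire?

December 22, 2038

Base term: filing date + 24 years → 1 April 2034.
Examination Delay Credit: +55 days → 26 May 2034.
Marketing Approval Extension: +2016 days → 2 December 2039.
Response Delay Deduction: −345 days → 22 December 2038.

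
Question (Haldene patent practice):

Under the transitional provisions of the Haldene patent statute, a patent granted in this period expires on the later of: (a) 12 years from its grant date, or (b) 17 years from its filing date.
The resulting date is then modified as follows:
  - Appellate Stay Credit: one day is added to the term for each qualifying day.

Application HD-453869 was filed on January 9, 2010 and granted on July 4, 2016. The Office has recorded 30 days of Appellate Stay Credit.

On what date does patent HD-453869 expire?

(a) grant + 12 years → 4 July 2028.
(b) filing + 17 years → 9 January 2027.
Later of the two: 4 July 2028.
Appellate Stay Credit: +30 days → 3 August 2028.

August 3, 2028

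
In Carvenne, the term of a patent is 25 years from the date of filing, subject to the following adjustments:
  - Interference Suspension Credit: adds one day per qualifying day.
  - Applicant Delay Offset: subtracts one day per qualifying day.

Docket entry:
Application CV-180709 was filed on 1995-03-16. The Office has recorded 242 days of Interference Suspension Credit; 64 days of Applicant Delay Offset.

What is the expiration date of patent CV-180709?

Base term: filing date + 25 years → 16 March 2020.
Interference Suspension Credit: +242 days → 13 November 2020.
Applicant Delay Offset: −64 days → 10 September 2020.

2020-09-10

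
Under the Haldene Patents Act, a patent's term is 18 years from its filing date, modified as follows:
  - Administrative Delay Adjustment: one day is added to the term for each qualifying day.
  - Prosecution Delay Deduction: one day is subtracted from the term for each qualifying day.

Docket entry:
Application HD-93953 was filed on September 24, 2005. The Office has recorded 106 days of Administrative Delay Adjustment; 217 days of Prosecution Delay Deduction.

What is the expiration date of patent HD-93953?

June 5, 2023

Base term: filing date + 18 years → 24 September 2023.
Administrative Delay Adjustment: +106 days → 8 January 2024.
Prosecution Delay Deduction: −217 days → 5 June 2023.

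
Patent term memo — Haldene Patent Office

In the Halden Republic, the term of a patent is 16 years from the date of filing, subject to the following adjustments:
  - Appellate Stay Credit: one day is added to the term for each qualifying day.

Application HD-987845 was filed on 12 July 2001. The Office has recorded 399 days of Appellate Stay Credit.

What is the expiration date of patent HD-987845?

Base term: filing date + 16 years → 12 July 2017.
Appellate Stay Credit: +399 days → 15 August 2018.

August 15, 2018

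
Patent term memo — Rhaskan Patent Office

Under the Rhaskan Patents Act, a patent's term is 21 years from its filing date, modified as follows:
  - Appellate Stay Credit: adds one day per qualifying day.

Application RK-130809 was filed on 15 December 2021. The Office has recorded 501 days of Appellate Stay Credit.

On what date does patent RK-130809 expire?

2044-04-29

Base term: filing date + 21 years → 15 December 2042.
Appellate Stay Credit: +501 days → 29 April 2044.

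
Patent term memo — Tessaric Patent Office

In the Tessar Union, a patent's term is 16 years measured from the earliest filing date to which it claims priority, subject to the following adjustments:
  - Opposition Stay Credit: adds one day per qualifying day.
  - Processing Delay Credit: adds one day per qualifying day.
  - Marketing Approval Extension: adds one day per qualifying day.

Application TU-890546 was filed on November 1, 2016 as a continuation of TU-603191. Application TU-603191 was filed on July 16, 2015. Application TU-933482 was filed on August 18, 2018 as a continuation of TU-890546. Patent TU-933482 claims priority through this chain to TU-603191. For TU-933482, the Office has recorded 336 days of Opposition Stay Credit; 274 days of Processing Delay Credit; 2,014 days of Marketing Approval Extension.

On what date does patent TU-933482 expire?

Earliest priority filing: 16 July 2015.
Base term: 16 July 2015 + 16 years → 16 July 2031.
Opposition Stay Credit: +336 days → 16 June 2032.
Processing Delay Credit: +274 days → 17 March 2033.
Marketing Approval Extension: +2014 days → 21 September 2038.

2038-09-21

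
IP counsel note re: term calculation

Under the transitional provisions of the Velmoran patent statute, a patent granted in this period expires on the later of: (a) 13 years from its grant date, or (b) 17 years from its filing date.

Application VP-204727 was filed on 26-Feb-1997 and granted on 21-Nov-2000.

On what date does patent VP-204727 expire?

February 26, 2014

(a) grant + 13 years → 21 November 2013.
(b) filing + 17 years → 26 February 2014.
Later of the two: 26 February 2014.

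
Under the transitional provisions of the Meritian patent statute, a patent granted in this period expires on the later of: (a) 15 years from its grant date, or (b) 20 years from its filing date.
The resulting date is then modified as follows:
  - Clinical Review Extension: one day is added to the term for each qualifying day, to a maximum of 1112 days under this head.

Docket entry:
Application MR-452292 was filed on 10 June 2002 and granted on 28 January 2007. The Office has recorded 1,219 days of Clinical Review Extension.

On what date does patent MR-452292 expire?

2025-06-26

(a) grant + 15 years → 28 January 2022.
(b) filing + 20 years → 10 June 2022.
Later of the two: 10 June 2022.
Clinical Review Extension: 1219 days claimed exceeds the 1112-day cap, so +1112 days → 26 June 2025.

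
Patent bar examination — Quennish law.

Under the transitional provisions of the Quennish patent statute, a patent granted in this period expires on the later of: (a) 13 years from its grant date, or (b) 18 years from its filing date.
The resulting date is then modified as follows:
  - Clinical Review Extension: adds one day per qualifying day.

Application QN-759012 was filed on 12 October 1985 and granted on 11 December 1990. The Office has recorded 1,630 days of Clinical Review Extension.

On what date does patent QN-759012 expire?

(a) grant + 13 years → 11 December 2003.
(b) filing + 18 years → 12 October 2003.
Later of the two: 11 December 2003.
Clinical Review Extension: +1630 days → 28 May 2008.

May 28, 2008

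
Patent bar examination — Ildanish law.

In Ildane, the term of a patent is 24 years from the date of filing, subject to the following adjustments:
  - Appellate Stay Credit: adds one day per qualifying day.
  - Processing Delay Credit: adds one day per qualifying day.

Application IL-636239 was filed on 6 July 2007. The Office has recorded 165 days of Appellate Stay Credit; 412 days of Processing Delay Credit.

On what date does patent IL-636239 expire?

Base term: filing date + 24 years → 6 July 2031.
Appellate Stay Credit: +165 days → 18 December 2031.
Processing Delay Credit: +412 days → 2 February 2033.

February 2, 2033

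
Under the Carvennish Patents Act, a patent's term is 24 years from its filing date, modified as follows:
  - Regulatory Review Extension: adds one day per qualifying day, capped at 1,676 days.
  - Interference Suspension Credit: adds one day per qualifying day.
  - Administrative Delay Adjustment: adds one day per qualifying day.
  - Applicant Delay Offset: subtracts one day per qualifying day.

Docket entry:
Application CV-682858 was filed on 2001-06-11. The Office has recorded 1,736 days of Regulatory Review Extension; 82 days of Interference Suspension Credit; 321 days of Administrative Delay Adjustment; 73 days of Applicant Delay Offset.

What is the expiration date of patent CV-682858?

Base term: filing date + 24 years → 11 June 2025.
Regulatory Review Extension: 1736 days claimed exceeds the 1676-day cap, so +1676 days → 12 January 2030.
Interference Suspension Credit: +82 days → 4 April 2030.
Administrative Delay Adjustment: +321 days → 19 February 2031.
Applicant Delay Offset: −73 days → 8 December 2030.

2030-12-08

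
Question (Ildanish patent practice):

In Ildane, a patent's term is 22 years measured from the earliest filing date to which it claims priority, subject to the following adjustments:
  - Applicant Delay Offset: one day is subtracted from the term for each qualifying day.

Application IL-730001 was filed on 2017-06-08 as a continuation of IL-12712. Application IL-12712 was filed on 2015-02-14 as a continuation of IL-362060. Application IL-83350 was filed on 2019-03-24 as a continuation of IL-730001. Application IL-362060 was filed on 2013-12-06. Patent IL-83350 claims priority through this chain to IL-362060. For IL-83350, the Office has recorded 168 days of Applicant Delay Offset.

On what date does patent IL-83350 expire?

June 21, 2035

Earliest priority filing: 6 December 2013.
Base term: 6 December 2013 + 22 years → 6 December 2035.
Applicant Delay Offset: −168 days → 21 June 2035.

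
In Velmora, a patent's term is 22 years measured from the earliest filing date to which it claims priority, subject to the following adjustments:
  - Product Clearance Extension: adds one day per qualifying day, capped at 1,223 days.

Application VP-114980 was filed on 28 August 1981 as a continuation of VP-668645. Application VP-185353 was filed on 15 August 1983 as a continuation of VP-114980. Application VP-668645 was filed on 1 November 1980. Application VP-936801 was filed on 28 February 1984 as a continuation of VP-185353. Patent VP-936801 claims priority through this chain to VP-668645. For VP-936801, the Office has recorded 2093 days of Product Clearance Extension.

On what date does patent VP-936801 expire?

March 8, 2006

Earliest priority filing: 1 November 1980.
Base term: 1 November 1980 + 22 years → 1 November 2002.
Product Clearance Extension: 2093 days claimed exceeds the 1223-day cap, so +1223 days → 8 March 2006.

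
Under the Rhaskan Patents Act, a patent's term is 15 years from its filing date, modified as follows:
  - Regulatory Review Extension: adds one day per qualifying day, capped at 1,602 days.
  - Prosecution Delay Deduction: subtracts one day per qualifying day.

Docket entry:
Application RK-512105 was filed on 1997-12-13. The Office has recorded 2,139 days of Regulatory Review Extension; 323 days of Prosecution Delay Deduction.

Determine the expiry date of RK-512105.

Base term: filing date + 15 years → 13 December 2012.
Regulatory Review Extension: 2139 days claimed exceeds the 1602-day cap, so +1602 days → 3 May 2017.
Prosecution Delay Deduction: −323 days → 14 June 2016.

June 14, 2016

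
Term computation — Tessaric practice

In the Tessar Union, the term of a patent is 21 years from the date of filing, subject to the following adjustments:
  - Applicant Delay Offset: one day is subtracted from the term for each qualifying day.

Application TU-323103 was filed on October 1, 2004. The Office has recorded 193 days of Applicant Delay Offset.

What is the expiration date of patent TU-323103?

March 22, 2025

Base term: filing date + 21 years → 1 October 2025.
Applicant Delay Offset: −193 days → 22 March 2025.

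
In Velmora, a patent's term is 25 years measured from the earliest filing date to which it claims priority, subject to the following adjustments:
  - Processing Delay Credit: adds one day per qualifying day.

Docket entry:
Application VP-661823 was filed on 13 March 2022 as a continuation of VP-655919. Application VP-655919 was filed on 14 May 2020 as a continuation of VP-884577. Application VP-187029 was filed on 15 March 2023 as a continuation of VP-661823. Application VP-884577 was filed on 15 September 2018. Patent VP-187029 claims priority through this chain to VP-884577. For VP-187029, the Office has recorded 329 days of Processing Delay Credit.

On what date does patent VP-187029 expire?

August 9, 2044

Earliest priority filing: 15 September 2018.
Base term: 15 September 2018 + 25 years → 15 September 2043.
Processing Delay Credit: +329 days → 9 August 2044.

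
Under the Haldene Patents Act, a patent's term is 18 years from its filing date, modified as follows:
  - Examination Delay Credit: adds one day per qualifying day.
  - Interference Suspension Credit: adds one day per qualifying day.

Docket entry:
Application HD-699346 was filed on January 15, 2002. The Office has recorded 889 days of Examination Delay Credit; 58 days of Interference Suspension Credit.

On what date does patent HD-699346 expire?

2022-08-19

Base term: filing date + 18 years → 15 January 2020.
Examination Delay Credit: +889 days → 22 June 2022.
Interference Suspension Credit: +58 days → 19 August 2022.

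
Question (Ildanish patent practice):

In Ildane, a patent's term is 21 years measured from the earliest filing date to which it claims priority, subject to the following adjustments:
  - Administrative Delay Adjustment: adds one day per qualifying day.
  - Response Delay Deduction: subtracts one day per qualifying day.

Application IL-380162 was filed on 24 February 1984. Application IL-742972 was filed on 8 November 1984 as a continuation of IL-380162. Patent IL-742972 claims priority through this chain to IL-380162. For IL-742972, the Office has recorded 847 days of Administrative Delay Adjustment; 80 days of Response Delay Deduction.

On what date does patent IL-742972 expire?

Earliest priority filing: 24 February 1984.
Base term: 24 February 1984 + 21 years → 24 February 2005.
Administrative Delay Adjustment: +847 days → 21 June 2007.
Response Delay Deduction: −80 days → 2 April 2007.

April 2, 2007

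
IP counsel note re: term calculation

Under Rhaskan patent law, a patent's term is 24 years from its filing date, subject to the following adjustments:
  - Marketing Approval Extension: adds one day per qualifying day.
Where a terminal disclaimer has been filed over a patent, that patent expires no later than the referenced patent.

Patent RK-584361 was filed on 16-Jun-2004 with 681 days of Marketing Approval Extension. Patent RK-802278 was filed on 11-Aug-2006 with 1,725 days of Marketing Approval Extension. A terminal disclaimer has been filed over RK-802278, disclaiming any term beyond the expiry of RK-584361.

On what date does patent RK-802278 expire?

2030-04-28

Natural term of RK-802278:
  Base: filing + 24 years → 11 August 2030.
  Marketing Approval Extension: +1725 days → 2 May 2035.
Expiry of referenced patent RK-584361:
  Base: filing + 24 years → 16 June 2028.
  Marketing Approval Extension: +681 days → 28 April 2030.
Terminal disclaimer: RK-802278 expires on the earlier of 2 May 2035 and 28 April 2030.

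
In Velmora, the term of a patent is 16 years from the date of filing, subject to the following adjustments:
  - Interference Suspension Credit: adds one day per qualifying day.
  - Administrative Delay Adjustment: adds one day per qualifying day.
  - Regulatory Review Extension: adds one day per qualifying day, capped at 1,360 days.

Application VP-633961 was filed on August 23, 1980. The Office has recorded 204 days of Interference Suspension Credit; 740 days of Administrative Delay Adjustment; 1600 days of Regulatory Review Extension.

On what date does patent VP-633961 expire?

Base term: filing date + 16 years → 23 August 1996.
Interference Suspension Credit: +204 days → 15 March 1997.
Administrative Delay Adjustment: +740 days → 25 March 1999.
Regulatory Review Extension: 1600 days claimed exceeds the 1360-day cap, so +1360 days → 14 December 2002.

December 14, 2002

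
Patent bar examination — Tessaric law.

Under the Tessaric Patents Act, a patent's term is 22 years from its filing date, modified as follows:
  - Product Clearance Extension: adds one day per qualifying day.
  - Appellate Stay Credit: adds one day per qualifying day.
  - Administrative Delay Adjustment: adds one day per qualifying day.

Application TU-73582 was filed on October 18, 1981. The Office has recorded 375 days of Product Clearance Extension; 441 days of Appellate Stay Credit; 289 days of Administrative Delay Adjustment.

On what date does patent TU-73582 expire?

Base term: filing date + 22 years → 18 October 2003.
Product Clearance Extension: +375 days → 27 October 2004.
Appellate Stay Credit: +441 days → 11 January 2006.
Administrative Delay Adjustment: +289 days → 27 October 2006.

October 27, 2006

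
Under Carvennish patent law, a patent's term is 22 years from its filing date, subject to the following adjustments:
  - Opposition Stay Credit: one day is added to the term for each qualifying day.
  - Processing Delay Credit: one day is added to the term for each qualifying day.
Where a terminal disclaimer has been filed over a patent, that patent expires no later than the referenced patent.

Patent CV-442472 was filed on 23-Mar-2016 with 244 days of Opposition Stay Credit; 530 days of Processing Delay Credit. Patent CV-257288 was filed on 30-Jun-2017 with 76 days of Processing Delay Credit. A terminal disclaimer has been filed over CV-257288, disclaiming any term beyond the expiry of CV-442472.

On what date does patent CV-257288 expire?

2039-09-14

Natural term of CV-257288:
  Base: filing + 22 years → 30 June 2039.
  Processing Delay Credit: +76 days → 14 September 2039.
Expiry of referenced patent CV-442472:
  Base: filing + 22 years → 23 March 2038.
  Opposition Stay Credit: +244 days → 22 November 2038.
  Processing Delay Credit: +530 days → 5 May 2040.
Terminal disclaimer: CV-257288 expires on the earlier of 14 September 2039 and 5 May 2040.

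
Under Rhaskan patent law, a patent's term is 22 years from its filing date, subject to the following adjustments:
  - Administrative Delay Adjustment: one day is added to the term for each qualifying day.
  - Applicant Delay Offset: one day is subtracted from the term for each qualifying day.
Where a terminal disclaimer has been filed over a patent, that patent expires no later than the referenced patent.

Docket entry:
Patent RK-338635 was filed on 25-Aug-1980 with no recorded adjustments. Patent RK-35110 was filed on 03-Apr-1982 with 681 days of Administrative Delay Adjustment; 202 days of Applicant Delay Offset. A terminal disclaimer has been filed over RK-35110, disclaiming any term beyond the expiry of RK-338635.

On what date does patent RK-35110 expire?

2002-08-25

Natural term of RK-35110:
  Base: filing + 22 years → 3 April 2004.
  Administrative Delay Adjustment: +681 days → 13 February 2006.
  Applicant Delay Offset: −202 days → 26 July 2005.
Expiry of referenced patent RK-338635:
  Base: filing + 22 years → 25 August 2002.
Terminal disclaimer: RK-35110 expires on the earlier of 26 July 2005 and 25 August 2002.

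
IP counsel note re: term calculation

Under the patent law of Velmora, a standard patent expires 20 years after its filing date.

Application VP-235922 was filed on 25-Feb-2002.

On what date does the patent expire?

Filing date + 20 years → 25 February 2022.

February 25, 2022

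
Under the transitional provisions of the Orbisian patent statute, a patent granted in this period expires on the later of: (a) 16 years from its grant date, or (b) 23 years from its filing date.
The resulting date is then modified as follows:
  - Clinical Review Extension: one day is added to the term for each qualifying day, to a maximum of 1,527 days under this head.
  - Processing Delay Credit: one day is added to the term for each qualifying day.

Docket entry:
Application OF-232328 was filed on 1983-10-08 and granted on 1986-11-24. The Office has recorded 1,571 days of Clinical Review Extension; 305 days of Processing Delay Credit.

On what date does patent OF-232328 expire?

(a) grant + 16 years → 24 November 2002.
(b) filing + 23 years → 8 October 2006.
Later of the two: 8 October 2006.
Clinical Review Extension: 1571 days claimed exceeds the 1527-day cap, so +1527 days → 13 December 2010.
Processing Delay Credit: +305 days → 14 October 2011.

2011-10-14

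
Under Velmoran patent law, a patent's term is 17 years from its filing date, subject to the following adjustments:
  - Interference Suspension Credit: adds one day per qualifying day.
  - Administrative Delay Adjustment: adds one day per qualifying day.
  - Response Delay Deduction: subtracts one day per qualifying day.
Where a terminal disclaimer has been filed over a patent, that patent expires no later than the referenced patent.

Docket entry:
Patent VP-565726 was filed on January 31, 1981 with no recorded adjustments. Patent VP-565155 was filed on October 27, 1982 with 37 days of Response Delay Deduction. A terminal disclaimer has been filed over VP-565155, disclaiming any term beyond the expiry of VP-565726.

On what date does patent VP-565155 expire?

January 31, 1998

Natural term of VP-565155:
  Base: filing + 17 years → 27 October 1999.
  Response Delay Deduction: −37 days → 20 September 1999.
Expiry of referenced patent VP-565726:
  Base: filing + 17 years → 31 January 1998.
Terminal disclaimer: VP-565155 expires on the earlier of 20 September 1999 and 31 January 1998.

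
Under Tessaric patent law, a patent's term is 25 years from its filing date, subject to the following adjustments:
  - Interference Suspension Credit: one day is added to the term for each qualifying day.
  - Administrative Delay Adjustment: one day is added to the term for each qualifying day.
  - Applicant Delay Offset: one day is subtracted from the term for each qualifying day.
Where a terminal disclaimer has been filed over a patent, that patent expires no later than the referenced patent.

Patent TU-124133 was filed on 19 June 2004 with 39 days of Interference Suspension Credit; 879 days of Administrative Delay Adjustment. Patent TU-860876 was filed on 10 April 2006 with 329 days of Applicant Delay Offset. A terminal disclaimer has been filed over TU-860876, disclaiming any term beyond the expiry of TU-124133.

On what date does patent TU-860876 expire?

May 16, 2030

Natural term of TU-860876:
  Base: filing + 25 years → 10 April 2031.
  Applicant Delay Offset: −329 days → 16 May 2030.
Expiry of referenced patent TU-124133:
  Base: filing + 25 years → 19 June 2029.
  Interference Suspension Credit: +39 days → 28 July 2029.
  Administrative Delay Adjustment: +879 days → 24 December 2031.
Terminal disclaimer: TU-860876 expires on the earlier of 16 May 2030 and 24 December 2031.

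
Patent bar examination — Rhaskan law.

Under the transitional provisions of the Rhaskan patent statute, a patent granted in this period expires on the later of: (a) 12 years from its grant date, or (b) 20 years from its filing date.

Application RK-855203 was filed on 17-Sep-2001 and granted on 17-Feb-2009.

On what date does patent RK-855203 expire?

September 17, 2021

(a) grant + 12 years → 17 February 2021.
(b) filing + 20 years → 17 September 2021.
Later of the two: 17 September 2021.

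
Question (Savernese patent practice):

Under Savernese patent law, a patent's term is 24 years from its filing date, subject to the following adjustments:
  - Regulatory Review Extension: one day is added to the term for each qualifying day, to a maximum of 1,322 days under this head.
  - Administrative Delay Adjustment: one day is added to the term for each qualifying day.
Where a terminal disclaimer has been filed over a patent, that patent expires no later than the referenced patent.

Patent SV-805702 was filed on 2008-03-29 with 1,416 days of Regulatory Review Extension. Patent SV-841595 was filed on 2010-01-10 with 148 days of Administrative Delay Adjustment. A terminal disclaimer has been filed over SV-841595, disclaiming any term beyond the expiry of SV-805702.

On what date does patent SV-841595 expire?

June 7, 2034

Natural term of SV-841595:
  Base: filing + 24 years → 10 January 2034.
  Administrative Delay Adjustment: +148 days → 7 June 2034.
Expiry of referenced patent SV-805702:
  Base: filing + 24 years → 29 March 2032.
  Regulatory Review Extension: 1416 days claimed exceeds the 1322-day cap, so +1322 days → 11 November 2035.
Terminal disclaimer: SV-841595 expires on the earlier of 7 June 2034 and 11 November 2035.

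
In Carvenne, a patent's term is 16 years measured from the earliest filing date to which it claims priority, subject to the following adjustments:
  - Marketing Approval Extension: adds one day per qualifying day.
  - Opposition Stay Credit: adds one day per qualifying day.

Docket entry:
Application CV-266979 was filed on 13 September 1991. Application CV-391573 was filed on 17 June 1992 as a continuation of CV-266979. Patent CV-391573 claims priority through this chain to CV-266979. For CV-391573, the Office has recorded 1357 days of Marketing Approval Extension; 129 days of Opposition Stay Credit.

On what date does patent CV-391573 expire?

Earliest priority filing: 13 September 1991.
Base term: 13 September 1991 + 16 years → 13 September 2007.
Marketing Approval Extension: +1357 days → 1 June 2011.
Opposition Stay Credit: +129 days → 8 October 2011.

2011-10-08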